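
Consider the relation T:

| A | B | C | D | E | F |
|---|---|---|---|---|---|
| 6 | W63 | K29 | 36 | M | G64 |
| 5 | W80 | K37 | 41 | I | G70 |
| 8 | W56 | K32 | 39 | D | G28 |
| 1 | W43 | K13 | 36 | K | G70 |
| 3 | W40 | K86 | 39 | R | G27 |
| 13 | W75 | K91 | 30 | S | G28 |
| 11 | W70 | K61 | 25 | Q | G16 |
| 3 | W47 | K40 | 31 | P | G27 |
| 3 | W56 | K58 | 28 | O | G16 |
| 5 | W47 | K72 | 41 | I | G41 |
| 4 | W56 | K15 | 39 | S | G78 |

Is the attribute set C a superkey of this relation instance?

All 11 rows have distinct C values, so C → (all attributes) holds and C is a superkey.

Yes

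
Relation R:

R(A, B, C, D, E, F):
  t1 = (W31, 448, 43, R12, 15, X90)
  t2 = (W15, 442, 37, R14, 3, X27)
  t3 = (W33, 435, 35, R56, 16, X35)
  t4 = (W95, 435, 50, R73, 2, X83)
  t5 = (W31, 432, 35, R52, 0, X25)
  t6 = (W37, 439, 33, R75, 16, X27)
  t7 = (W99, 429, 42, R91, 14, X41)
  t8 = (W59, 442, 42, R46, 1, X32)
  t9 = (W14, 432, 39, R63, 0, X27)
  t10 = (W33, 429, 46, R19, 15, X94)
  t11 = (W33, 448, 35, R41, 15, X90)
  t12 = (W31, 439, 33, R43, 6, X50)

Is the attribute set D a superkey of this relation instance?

Yes

All 12 rows have distinct D values, so D → (all attributes) holds and D is a superkey.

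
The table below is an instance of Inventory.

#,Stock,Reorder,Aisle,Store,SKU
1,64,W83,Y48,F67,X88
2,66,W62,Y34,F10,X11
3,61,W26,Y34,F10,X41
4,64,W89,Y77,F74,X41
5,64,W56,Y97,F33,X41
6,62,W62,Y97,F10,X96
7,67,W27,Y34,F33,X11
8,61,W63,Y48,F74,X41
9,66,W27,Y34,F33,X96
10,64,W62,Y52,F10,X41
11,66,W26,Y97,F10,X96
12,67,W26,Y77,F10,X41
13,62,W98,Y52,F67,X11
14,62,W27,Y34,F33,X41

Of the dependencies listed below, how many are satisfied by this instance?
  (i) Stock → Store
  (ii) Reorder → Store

(i) Stock → Store: Stock=64: rows 1, 4, 5, 10 → Store takes values {F67, F74, F33, F10} — violation; Stock=66: rows 2, 9, 11 → Store takes values {F10, F33} — violation; Stock=61: rows 3, 8 → Store takes values {F10, F74} — violation; Stock=62: rows 6, 13, 14 → Store takes values {F10, F67, F33} — violation; Stock=67: rows 7, 12 → Store takes values {F33, F10} — violation — fails.
(ii) Reorder → Store: every LHS value maps to a single RHS value — holds.
1 of the 2 dependencies holds.

1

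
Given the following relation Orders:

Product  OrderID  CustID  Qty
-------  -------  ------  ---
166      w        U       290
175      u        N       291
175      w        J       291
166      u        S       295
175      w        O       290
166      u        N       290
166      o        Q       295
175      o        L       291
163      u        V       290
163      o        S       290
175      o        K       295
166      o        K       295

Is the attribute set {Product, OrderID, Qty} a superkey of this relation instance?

Two distinct rows share (Product=166, OrderID=o, Qty=295), so {Product, OrderID, Qty} does not determine every attribute — not a superkey.

No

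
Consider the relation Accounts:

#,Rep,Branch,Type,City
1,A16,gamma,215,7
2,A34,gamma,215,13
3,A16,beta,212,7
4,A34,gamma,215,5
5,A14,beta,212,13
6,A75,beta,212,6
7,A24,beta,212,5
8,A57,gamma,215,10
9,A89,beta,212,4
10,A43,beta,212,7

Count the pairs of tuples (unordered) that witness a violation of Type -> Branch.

Type=215: all 4 rows agree on Branch — 0 pairs.
Type=212: all 6 rows agree on Branch — 0 pairs.

0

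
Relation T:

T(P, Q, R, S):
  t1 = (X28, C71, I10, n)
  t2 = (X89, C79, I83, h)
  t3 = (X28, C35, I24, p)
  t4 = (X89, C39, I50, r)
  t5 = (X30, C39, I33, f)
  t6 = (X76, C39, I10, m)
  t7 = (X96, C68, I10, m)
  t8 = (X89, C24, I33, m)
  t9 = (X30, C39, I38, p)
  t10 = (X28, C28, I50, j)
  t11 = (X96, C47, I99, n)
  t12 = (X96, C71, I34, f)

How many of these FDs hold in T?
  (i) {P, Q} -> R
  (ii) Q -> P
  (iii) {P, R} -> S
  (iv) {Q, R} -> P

2

(i) {P, Q} -> R: (P=X30, Q=C39): rows 5, 9 → R takes values {I33, I38} — violation — fails.
(ii) Q -> P: Q=C71: rows 1, 12 → P takes values {X28, X96} — violation; Q=C39: rows 4, 5, 6, 9 → P takes values {X89, X30, X76} — violation — fails.
(iii) {P, R} -> S: every LHS value maps to a single RHS value — holds.
(iv) {Q, R} -> P: every LHS value maps to a single RHS value — holds.
2 of the 4 dependencies hold.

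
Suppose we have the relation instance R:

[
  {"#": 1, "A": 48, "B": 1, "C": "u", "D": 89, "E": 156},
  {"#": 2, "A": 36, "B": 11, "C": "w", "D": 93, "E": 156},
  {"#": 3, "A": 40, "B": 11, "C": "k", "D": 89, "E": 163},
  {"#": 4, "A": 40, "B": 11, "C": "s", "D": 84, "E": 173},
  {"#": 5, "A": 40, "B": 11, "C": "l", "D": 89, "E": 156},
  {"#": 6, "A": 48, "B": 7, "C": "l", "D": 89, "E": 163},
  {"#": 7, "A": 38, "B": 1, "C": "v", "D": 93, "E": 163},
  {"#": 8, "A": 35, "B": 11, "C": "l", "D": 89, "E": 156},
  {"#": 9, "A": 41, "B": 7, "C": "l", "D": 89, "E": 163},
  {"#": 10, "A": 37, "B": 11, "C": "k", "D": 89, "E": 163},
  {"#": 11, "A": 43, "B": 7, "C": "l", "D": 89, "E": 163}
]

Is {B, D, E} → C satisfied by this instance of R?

(B=1, D=89, E=156): row 1 → C = u ✓
(B=11, D=93, E=156): row 2 → C = w ✓
(B=11, D=89, E=163): rows 3, 10 → C = k, k ✓
(B=11, D=84, E=173): row 4 → C = s ✓
(B=11, D=89, E=156): rows 5, 8 → C = l, l ✓
(B=7, D=89, E=163): rows 6, 9, 11 → C = l, l, l ✓
(B=1, D=93, E=163): row 7 → C = v ✓
Every {B, D, E} value is associated with a single C value, so {B, D, E} → C holds.

Yes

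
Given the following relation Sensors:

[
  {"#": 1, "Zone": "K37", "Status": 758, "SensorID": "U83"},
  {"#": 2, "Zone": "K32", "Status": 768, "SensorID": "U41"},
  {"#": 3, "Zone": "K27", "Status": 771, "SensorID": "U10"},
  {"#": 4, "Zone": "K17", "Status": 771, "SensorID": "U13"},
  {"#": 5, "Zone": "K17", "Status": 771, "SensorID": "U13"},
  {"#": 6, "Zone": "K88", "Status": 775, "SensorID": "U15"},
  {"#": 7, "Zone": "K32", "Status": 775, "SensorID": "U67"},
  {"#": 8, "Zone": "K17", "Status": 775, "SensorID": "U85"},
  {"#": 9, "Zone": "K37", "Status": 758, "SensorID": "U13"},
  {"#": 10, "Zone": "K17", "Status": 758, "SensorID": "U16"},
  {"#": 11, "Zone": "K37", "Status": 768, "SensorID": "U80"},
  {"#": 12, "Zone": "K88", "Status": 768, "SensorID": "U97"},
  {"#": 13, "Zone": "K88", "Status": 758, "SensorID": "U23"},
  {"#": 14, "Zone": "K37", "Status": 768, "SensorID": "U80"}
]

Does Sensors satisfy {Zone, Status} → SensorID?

No

(Zone=K37, Status=758): rows 1, 9 → SensorID takes values {U83, U13} — violation
(Zone=K32, Status=768): row 2 → SensorID = U41 ✓
(Zone=K27, Status=771): row 3 → SensorID = U10 ✓
(Zone=K17, Status=771): rows 4, 5 → SensorID = U13, U13 ✓
(Zone=K88, Status=775): row 6 → SensorID = U15 ✓
(Zone=K32, Status=775): row 7 → SensorID = U67 ✓
(Zone=K17, Status=775): row 8 → SensorID = U85 ✓
(Zone=K17, Status=758): row 10 → SensorID = U16 ✓
(Zone=K37, Status=768): rows 11, 14 → SensorID = U80, U80 ✓
(Zone=K88, Status=768): row 12 → SensorID = U97 ✓
(Zone=K88, Status=758): row 13 → SensorID = U23 ✓
Two rows agree on {Zone, Status} but differ on SensorID, so {Zone, Status} → SensorID does not hold.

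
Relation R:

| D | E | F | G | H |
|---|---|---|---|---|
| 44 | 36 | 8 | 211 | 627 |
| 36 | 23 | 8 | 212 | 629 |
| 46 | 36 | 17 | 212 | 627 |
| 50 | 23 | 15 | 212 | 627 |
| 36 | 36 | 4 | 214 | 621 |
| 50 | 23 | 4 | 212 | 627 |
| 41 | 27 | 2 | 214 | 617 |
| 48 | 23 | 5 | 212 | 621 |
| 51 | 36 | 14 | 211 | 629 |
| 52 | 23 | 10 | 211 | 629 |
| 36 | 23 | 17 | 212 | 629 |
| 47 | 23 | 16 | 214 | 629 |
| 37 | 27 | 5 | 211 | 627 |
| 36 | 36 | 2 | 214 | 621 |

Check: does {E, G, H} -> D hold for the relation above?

(E=36, G=211, H=627): 1 row → D = 44 ✓
(E=23, G=212, H=629): 2 rows → D = 36, 36 ✓
(E=36, G=212, H=627): 1 row → D = 46 ✓
(E=23, G=212, H=627): 2 rows → D = 50, 50 ✓
(E=36, G=214, H=621): 2 rows → D = 36, 36 ✓
(E=27, G=214, H=617): 1 row → D = 41 ✓
(E=23, G=212, H=621): 1 row → D = 48 ✓
(E=36, G=211, H=629): 1 row → D = 51 ✓
(E=23, G=211, H=629): 1 row → D = 52 ✓
(E=23, G=214, H=629): 1 row → D = 47 ✓
(E=27, G=211, H=627): 1 row → D = 37 ✓
Every {E, G, H} value is associated with a single D value, so {E, G, H} -> D holds.

Yes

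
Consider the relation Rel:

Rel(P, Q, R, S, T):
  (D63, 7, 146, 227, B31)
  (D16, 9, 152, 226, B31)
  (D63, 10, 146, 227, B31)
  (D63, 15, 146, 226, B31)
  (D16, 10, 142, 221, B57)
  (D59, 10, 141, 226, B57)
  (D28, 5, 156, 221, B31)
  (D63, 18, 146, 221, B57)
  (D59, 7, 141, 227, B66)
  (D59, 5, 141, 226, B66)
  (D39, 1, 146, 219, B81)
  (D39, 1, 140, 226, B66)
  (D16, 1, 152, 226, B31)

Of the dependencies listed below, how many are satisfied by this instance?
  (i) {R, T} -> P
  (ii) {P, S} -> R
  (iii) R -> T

(i) {R, T} -> P: every LHS value maps to a single RHS value — holds.
(ii) {P, S} -> R: every LHS value maps to a single RHS value — holds.
(iii) R -> T: R=146: 5 rows → T takes values {B31, B57, B81} — violation; R=141: 3 rows → T takes values {B57, B66} — violation — fails.
2 of the 3 dependencies hold.

2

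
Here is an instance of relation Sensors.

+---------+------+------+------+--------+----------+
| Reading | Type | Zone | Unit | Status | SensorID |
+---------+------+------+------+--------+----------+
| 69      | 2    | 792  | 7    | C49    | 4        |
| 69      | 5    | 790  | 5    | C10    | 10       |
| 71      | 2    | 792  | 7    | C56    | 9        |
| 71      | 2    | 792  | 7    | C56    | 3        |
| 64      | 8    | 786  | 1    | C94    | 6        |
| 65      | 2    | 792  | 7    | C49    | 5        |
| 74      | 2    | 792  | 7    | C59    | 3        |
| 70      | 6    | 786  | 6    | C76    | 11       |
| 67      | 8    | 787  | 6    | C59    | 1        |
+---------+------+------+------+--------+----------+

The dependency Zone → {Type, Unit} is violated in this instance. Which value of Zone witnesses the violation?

Zone=792: 5 rows → {Type,Unit} = (2, 7), (2, 7), (2, 7), (2, 7), (2, 7) ✓
Zone=790: 1 row → {Type,Unit} = (5, 5) ✓
Zone=786: 2 rows → {Type,Unit} takes values {(8, 1), (6, 6)} — violation
Zone=787: 1 row → {Type,Unit} = (8, 6) ✓
The only Zone value with inconsistent RHS is Zone=786.

786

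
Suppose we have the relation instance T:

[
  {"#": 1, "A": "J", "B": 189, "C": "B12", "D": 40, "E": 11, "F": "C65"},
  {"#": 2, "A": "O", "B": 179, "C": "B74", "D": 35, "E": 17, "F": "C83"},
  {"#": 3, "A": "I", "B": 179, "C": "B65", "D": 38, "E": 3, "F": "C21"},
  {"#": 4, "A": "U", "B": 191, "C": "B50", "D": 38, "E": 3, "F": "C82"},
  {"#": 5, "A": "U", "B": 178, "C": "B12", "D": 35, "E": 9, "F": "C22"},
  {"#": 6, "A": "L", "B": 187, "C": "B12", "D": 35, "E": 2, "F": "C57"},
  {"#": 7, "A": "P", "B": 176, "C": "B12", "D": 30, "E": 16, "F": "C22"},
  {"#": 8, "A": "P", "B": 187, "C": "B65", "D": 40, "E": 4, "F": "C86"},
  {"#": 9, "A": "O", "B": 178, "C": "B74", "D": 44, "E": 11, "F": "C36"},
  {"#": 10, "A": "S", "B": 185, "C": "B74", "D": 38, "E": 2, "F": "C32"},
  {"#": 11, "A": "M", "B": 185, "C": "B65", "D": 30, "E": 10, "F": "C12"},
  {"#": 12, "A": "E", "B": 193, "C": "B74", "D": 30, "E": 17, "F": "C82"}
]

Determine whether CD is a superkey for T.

Rows 5 and 6 have the same CD value (C=B12, D=35) but are distinct tuples, so CD does not determine every attribute — not a superkey.

No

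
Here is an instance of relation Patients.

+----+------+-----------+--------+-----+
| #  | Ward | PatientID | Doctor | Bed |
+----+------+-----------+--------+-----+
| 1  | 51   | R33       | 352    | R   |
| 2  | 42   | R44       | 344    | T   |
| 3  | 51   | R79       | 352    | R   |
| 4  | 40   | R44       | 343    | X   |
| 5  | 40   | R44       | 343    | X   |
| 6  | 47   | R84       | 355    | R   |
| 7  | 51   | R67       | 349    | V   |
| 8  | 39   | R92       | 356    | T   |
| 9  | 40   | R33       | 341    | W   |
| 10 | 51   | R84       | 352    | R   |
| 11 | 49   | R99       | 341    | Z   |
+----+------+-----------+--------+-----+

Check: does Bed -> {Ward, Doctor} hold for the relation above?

Bed=R: rows 1, 3, 6, 10 → {Ward,Doctor} takes values {(51, 352), (47, 355)} — violation
Bed=T: rows 2, 8 → {Ward,Doctor} takes values {(42, 344), (39, 356)} — violation
Bed=X: rows 4, 5 → {Ward,Doctor} = (40, 343), (40, 343) ✓
Bed=V: row 7 → {Ward,Doctor} = (51, 349) ✓
Bed=W: row 9 → {Ward,Doctor} = (40, 341) ✓
Bed=Z: row 11 → {Ward,Doctor} = (49, 341) ✓
Two rows agree on Bed but differ on {Ward, Doctor}, so Bed -> {Ward, Doctor} does not hold.

No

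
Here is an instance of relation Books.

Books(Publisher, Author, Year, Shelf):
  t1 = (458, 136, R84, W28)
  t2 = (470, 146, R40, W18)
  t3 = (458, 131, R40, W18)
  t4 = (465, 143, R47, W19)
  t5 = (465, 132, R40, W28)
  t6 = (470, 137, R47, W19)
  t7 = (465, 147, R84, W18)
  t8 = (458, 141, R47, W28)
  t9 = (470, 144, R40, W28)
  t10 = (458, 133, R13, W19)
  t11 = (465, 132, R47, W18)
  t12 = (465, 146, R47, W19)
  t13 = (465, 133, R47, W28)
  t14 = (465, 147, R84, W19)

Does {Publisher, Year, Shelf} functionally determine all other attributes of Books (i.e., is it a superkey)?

Rows 4 and 12 have the same {Publisher, Year, Shelf} value (Publisher=465, Year=R47, Shelf=W19) but are distinct tuples, so {Publisher, Year, Shelf} does not determine every attribute — not a superkey.

No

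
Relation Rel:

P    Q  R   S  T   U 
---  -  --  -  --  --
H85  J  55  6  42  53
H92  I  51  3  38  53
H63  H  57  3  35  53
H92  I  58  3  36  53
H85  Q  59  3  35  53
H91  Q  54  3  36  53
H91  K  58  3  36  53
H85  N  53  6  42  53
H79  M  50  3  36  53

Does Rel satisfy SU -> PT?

No

(S=6, U=53): 2 rows → {P,T} = (H85, 42), (H85, 42) ✓
(S=3, U=53): 7 rows → {P,T} takes values {(H92, 38), (H63, 35), (H92, 36), (H85, 35), (H91, 36), (H79, 36)} — violation
Two rows agree on SU but differ on PT, so SU -> PT does not hold.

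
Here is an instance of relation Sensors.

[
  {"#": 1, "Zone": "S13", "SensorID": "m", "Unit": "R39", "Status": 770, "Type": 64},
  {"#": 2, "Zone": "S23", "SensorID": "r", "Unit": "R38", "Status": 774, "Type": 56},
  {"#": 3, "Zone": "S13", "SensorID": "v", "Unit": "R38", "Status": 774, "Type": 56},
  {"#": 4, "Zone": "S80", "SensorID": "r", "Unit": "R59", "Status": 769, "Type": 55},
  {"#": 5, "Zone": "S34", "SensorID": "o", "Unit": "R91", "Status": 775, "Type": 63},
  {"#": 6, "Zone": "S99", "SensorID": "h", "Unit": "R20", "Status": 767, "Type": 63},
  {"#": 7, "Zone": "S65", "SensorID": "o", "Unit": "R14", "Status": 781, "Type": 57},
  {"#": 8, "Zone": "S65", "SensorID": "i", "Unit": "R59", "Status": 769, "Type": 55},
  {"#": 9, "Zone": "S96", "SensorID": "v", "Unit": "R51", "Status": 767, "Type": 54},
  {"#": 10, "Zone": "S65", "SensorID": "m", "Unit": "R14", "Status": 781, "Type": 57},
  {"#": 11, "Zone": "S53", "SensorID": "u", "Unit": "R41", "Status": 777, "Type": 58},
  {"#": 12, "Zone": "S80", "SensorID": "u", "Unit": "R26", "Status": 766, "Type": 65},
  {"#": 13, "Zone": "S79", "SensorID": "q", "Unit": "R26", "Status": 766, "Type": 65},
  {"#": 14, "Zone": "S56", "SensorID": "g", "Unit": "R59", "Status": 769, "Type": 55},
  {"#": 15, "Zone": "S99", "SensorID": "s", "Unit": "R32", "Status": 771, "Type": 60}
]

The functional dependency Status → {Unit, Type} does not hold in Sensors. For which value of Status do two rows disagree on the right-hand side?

Status=770: row 1 → {Unit,Type} = (R39, 64) ✓
Status=774: rows 2, 3 → {Unit,Type} = (R38, 56), (R38, 56) ✓
Status=769: rows 4, 8, 14 → {Unit,Type} = (R59, 55), (R59, 55), (R59, 55) ✓
Status=775: row 5 → {Unit,Type} = (R91, 63) ✓
Status=767: rows 6, 9 → {Unit,Type} takes values {(R20, 63), (R51, 54)} — violation
Status=781: rows 7, 10 → {Unit,Type} = (R14, 57), (R14, 57) ✓
Status=777: row 11 → {Unit,Type} = (R41, 58) ✓
Status=766: rows 12, 13 → {Unit,Type} = (R26, 65), (R26, 65) ✓
Status=771: row 15 → {Unit,Type} = (R32, 60) ✓
The only Status value with inconsistent RHS is Status=767.

767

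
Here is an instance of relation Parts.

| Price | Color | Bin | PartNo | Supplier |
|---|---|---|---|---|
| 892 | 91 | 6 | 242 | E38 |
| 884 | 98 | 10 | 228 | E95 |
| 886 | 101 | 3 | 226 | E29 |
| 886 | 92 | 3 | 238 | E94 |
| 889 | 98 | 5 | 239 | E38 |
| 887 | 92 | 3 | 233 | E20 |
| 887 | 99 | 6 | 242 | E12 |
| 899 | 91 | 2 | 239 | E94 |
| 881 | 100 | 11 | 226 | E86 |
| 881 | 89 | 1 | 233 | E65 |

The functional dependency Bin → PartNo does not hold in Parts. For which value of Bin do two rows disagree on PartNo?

Bin=6: 2 rows → PartNo = 242, 242 ✓
Bin=10: 1 row → PartNo = 228 ✓
Bin=3: 3 rows → PartNo takes values {226, 238, 233} — violation
Bin=5: 1 row → PartNo = 239 ✓
Bin=2: 1 row → PartNo = 239 ✓
Bin=11: 1 row → PartNo = 226 ✓
Bin=1: 1 row → PartNo = 233 ✓
The only Bin value with inconsistent PartNo is Bin=3.

3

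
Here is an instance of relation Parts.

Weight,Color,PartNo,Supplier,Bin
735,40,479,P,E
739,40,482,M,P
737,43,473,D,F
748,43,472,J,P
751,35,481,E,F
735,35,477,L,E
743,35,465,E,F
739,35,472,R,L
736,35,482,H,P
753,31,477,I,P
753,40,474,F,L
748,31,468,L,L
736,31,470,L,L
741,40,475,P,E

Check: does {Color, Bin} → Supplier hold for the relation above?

Yes

(Color=40, Bin=E): 2 rows → Supplier = P, P ✓
(Color=40, Bin=P): 1 row → Supplier = M ✓
(Color=43, Bin=F): 1 row → Supplier = D ✓
(Color=43, Bin=P): 1 row → Supplier = J ✓
(Color=35, Bin=F): 2 rows → Supplier = E, E ✓
(Color=35, Bin=E): 1 row → Supplier = L ✓
(Color=35, Bin=L): 1 row → Supplier = R ✓
(Color=35, Bin=P): 1 row → Supplier = H ✓
(Color=31, Bin=P): 1 row → Supplier = I ✓
(Color=40, Bin=L): 1 row → Supplier = F ✓
(Color=31, Bin=L): 2 rows → Supplier = L, L ✓
Every {Color, Bin} value is associated with a single Supplier value, so {Color, Bin} → Supplier holds.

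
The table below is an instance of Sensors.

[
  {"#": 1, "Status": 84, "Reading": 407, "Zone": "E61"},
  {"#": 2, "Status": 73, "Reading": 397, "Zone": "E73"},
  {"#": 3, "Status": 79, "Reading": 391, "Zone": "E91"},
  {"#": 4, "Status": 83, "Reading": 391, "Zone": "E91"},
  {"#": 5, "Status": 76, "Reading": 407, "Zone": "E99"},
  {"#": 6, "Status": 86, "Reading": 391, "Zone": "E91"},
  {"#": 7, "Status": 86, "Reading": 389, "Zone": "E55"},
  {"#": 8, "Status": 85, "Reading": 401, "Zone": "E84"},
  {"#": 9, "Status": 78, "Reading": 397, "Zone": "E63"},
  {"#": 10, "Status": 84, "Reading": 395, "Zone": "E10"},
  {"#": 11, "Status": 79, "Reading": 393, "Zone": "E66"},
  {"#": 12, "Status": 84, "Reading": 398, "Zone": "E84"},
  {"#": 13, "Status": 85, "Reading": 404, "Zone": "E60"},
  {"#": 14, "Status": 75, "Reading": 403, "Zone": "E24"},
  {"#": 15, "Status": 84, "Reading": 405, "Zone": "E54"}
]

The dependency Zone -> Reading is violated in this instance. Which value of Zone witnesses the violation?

E84

Zone=E61: row 1 → Reading = 407 ✓
Zone=E73: row 2 → Reading = 397 ✓
Zone=E91: rows 3, 4, 6 → Reading = 391, 391, 391 ✓
Zone=E99: row 5 → Reading = 407 ✓
Zone=E55: row 7 → Reading = 389 ✓
Zone=E84: rows 8, 12 → Reading takes values {401, 398} — violation
Zone=E63: row 9 → Reading = 397 ✓
Zone=E10: row 10 → Reading = 395 ✓
Zone=E66: row 11 → Reading = 393 ✓
Zone=E60: row 13 → Reading = 404 ✓
Zone=E24: row 14 → Reading = 403 ✓
Zone=E54: row 15 → Reading = 405 ✓
The only Zone value with inconsistent Reading is Zone=E84.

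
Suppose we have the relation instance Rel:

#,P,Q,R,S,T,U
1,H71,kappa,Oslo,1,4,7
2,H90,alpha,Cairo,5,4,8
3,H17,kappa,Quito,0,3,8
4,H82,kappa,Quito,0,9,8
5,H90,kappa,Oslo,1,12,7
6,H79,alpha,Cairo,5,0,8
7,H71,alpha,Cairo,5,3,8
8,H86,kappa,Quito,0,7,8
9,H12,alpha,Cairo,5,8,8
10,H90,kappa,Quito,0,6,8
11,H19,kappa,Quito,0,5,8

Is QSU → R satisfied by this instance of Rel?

Yes

(Q=kappa, S=1, U=7): rows 1, 5 → R = Oslo, Oslo ✓
(Q=alpha, S=5, U=8): rows 2, 6, 7, 9 → R = Cairo, Cairo, Cairo, Cairo ✓
(Q=kappa, S=0, U=8): rows 3, 4, 8, 10, 11 → R = Quito, Quito, Quito, Quito, Quito ✓
Every QSU value is associated with a single R value, so QSU → R holds.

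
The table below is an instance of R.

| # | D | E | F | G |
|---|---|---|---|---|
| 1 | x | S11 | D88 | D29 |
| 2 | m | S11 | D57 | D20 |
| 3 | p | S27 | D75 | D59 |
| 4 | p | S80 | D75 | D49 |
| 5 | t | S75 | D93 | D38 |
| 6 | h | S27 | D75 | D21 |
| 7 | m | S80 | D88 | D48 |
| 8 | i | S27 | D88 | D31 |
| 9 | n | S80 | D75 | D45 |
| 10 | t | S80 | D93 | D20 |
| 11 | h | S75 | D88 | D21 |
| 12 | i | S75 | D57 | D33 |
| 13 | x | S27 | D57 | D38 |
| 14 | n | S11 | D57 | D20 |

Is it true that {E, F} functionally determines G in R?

(E=S11, F=D88): row 1 → G = D29 ✓
(E=S11, F=D57): rows 2, 14 → G = D20, D20 ✓
(E=S27, F=D75): rows 3, 6 → G takes values {D59, D21} — violation
(E=S80, F=D75): rows 4, 9 → G takes values {D49, D45} — violation
(E=S75, F=D93): row 5 → G = D38 ✓
(E=S80, F=D88): row 7 → G = D48 ✓
(E=S27, F=D88): row 8 → G = D31 ✓
(E=S80, F=D93): row 10 → G = D20 ✓
(E=S75, F=D88): row 11 → G = D21 ✓
(E=S75, F=D57): row 12 → G = D33 ✓
(E=S27, F=D57): row 13 → G = D38 ✓
Two rows agree on {E, F} but differ on G, so {E, F} -> G does not hold.

No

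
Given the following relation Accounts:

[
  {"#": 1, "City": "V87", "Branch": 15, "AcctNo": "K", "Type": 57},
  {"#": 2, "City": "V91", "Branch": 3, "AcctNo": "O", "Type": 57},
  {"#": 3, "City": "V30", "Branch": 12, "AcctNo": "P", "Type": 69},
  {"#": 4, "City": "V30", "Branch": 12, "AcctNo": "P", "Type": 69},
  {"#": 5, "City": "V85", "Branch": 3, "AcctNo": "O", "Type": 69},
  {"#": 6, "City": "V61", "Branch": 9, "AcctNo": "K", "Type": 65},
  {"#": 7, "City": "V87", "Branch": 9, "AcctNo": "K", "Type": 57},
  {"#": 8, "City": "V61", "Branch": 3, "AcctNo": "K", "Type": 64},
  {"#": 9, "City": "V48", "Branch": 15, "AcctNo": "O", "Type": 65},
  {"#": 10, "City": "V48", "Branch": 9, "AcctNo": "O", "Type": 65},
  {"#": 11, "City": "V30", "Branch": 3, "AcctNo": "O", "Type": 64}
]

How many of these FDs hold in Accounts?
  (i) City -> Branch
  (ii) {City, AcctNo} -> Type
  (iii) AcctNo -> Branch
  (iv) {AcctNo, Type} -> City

(i) City -> Branch: City=V87: rows 1, 7 → Branch takes values {15, 9} — violation; City=V30: rows 3, 4, 11 → Branch takes values {12, 3} — violation; City=V61: rows 6, 8 → Branch takes values {9, 3} — violation; City=V48: rows 9, 10 → Branch takes values {15, 9} — violation — fails.
(ii) {City, AcctNo} -> Type: (City=V61, AcctNo=K): rows 6, 8 → Type takes values {65, 64} — violation — fails.
(iii) AcctNo -> Branch: AcctNo=K: rows 1, 6, 7, 8 → Branch takes values {15, 9, 3} — violation; AcctNo=O: rows 2, 5, 9, 10, 11 → Branch takes values {3, 15, 9} — violation — fails.
(iv) {AcctNo, Type} -> City: every LHS value maps to a single RHS value — holds.
1 of the 4 dependencies holds.

1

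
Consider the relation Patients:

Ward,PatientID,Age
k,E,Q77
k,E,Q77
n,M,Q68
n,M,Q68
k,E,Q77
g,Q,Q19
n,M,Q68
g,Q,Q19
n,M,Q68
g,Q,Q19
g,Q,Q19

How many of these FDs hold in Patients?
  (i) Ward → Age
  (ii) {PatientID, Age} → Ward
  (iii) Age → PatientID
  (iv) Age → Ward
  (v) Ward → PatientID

5

(i) Ward → Age: every LHS value maps to a single RHS value — holds.
(ii) {PatientID, Age} → Ward: every LHS value maps to a single RHS value — holds.
(iii) Age → PatientID: every LHS value maps to a single RHS value — holds.
(iv) Age → Ward: every LHS value maps to a single RHS value — holds.
(v) Ward → PatientID: every LHS value maps to a single RHS value — holds.
5 of the 5 dependencies hold.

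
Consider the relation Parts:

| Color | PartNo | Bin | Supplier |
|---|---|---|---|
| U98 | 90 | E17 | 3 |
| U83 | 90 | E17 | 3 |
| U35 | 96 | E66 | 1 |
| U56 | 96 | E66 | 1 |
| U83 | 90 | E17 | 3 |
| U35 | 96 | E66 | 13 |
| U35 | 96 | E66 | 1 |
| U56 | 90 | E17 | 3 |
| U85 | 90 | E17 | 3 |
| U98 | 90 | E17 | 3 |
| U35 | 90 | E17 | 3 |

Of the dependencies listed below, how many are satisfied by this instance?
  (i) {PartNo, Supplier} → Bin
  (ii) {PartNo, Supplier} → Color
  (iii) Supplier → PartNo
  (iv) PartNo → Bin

(i) {PartNo, Supplier} → Bin: every LHS value maps to a single RHS value — holds.
(ii) {PartNo, Supplier} → Color: (PartNo=90, Supplier=3): 7 rows → Color takes values {U98, U83, U56, U85, U35} — violation; (PartNo=96, Supplier=1): 3 rows → Color takes values {U35, U56} — violation — fails.
(iii) Supplier → PartNo: every LHS value maps to a single RHS value — holds.
(iv) PartNo → Bin: every LHS value maps to a single RHS value — holds.
3 of the 4 dependencies hold.

3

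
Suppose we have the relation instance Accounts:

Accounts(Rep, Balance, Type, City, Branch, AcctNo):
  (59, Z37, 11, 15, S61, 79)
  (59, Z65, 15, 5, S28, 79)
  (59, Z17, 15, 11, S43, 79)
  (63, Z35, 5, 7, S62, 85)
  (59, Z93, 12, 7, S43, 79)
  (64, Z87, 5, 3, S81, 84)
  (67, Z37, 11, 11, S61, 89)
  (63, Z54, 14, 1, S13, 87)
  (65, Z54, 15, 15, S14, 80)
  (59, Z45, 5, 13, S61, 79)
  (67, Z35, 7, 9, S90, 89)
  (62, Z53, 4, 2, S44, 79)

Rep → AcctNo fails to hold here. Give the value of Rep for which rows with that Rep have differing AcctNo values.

63

Rep=59: 5 rows → AcctNo = 79, 79, 79, 79, 79 ✓
Rep=63: 2 rows → AcctNo takes values {85, 87} — violation
Rep=64: 1 row → AcctNo = 84 ✓
Rep=67: 2 rows → AcctNo = 89, 89 ✓
Rep=65: 1 row → AcctNo = 80 ✓
Rep=62: 1 row → AcctNo = 79 ✓
The only Rep value with inconsistent AcctNo is Rep=63.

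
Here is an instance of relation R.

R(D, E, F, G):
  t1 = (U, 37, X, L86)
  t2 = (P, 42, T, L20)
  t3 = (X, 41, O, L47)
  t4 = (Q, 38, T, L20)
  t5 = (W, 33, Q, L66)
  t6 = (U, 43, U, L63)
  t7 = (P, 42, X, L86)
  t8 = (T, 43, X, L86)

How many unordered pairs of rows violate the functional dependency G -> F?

G=L86: all 3 rows agree on F — 0 pairs.
G=L20: all 2 rows agree on F — 0 pairs.

0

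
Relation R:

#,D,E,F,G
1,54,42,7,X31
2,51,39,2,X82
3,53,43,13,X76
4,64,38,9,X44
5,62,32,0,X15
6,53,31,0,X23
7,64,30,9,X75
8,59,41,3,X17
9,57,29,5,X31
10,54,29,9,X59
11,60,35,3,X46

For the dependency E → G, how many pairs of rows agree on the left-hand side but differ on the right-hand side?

E=29: violating pairs (9,10) — 1 pair.

1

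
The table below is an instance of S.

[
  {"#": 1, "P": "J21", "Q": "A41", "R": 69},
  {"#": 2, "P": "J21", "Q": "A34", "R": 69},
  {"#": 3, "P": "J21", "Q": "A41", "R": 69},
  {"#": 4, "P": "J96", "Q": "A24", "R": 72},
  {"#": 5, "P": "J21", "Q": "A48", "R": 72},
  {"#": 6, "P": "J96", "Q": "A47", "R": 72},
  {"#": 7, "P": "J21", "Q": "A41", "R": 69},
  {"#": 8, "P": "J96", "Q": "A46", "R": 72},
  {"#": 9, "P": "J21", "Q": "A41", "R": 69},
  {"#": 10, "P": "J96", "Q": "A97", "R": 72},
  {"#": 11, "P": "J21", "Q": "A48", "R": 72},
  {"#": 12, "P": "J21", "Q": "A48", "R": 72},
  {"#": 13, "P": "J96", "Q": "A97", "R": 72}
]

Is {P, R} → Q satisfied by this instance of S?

(P=J21, R=69): rows 1, 2, 3, 7, 9 → Q takes values {A41, A34} — violation
(P=J96, R=72): rows 4, 6, 8, 10, 13 → Q takes values {A24, A47, A46, A97} — violation
(P=J21, R=72): rows 5, 11, 12 → Q = A48, A48, A48 ✓
Two rows agree on {P, R} but differ on Q, so {P, R} → Q does not hold.

No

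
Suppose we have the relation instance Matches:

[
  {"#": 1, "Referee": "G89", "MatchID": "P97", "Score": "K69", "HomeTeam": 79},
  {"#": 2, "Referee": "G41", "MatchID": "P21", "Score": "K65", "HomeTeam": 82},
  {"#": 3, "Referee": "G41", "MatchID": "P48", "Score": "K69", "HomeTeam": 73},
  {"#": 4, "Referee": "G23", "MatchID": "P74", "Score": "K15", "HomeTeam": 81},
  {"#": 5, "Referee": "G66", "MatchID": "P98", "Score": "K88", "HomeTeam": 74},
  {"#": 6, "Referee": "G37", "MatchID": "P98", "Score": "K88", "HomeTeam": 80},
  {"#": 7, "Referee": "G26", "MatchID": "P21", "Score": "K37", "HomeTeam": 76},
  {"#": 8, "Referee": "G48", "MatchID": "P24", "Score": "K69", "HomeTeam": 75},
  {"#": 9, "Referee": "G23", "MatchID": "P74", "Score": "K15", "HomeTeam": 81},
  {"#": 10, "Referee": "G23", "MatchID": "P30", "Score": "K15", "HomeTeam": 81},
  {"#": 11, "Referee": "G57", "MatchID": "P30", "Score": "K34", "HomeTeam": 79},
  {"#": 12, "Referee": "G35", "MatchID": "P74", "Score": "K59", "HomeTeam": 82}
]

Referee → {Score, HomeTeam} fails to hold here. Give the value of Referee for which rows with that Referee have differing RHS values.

G41

Referee=G89: row 1 → {Score,HomeTeam} = (K69, 79) ✓
Referee=G41: rows 2, 3 → {Score,HomeTeam} takes values {(K65, 82), (K69, 73)} — violation
Referee=G23: rows 4, 9, 10 → {Score,HomeTeam} = (K15, 81), (K15, 81), (K15, 81) ✓
Referee=G66: row 5 → {Score,HomeTeam} = (K88, 74) ✓
Referee=G37: row 6 → {Score,HomeTeam} = (K88, 80) ✓
Referee=G26: row 7 → {Score,HomeTeam} = (K37, 76) ✓
Referee=G48: row 8 → {Score,HomeTeam} = (K69, 75) ✓
Referee=G57: row 11 → {Score,HomeTeam} = (K34, 79) ✓
Referee=G35: row 12 → {Score,HomeTeam} = (K59, 82) ✓
The only Referee value with inconsistent RHS is Referee=G41.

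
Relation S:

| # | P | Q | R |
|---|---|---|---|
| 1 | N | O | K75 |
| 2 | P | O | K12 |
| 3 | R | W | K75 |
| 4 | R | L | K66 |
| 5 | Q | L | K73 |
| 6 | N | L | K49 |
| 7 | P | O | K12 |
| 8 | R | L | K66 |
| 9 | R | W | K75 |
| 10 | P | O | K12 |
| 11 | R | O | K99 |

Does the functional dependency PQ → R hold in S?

Yes

(P=N, Q=O): row 1 → R = K75 ✓
(P=P, Q=O): rows 2, 7, 10 → R = K12, K12, K12 ✓
(P=R, Q=W): rows 3, 9 → R = K75, K75 ✓
(P=R, Q=L): rows 4, 8 → R = K66, K66 ✓
(P=Q, Q=L): row 5 → R = K73 ✓
(P=N, Q=L): row 6 → R = K49 ✓
(P=R, Q=O): row 11 → R = K99 ✓
Every PQ value is associated with a single R value, so PQ → R holds.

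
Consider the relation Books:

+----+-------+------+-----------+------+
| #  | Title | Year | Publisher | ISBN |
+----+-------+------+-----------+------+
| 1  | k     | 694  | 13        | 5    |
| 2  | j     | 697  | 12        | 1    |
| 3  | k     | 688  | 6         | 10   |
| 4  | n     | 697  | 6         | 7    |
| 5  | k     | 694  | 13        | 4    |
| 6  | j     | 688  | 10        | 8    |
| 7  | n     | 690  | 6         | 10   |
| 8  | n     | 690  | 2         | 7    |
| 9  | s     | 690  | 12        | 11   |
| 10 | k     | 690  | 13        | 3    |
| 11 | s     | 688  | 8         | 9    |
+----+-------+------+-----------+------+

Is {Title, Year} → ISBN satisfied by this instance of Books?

(Title=k, Year=694): rows 1, 5 → ISBN takes values {5, 4} — violation
(Title=j, Year=697): row 2 → ISBN = 1 ✓
(Title=k, Year=688): row 3 → ISBN = 10 ✓
(Title=n, Year=697): row 4 → ISBN = 7 ✓
(Title=j, Year=688): row 6 → ISBN = 8 ✓
(Title=n, Year=690): rows 7, 8 → ISBN takes values {10, 7} — violation
(Title=s, Year=690): row 9 → ISBN = 11 ✓
(Title=k, Year=690): row 10 → ISBN = 3 ✓
(Title=s, Year=688): row 11 → ISBN = 9 ✓
Two rows agree on {Title, Year} but differ on ISBN, so {Title, Year} → ISBN does not hold.

No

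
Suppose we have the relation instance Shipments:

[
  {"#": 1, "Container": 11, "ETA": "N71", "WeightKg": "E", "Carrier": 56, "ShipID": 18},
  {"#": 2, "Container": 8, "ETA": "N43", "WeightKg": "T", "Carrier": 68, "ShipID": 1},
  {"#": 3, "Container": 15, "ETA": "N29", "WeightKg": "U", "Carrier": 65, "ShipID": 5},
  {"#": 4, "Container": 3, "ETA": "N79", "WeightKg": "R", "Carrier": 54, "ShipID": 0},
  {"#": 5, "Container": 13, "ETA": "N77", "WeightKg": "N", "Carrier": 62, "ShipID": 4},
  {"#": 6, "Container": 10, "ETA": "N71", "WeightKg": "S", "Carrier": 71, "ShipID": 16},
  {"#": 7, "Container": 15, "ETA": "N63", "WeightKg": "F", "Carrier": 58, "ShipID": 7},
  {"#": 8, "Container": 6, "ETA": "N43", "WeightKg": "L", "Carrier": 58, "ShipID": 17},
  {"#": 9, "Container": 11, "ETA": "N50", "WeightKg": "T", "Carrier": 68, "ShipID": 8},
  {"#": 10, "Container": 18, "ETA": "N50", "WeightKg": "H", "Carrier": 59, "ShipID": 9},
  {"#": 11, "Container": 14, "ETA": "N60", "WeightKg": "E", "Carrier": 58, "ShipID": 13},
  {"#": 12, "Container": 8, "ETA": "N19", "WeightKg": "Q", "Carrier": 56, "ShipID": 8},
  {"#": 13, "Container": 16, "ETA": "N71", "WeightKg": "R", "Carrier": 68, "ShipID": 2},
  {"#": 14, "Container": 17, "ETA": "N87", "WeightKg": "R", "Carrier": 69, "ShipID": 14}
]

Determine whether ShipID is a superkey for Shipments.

No

Rows 9 and 12 have the same ShipID value ShipID=8 but are distinct tuples, so ShipID does not determine every attribute — not a superkey.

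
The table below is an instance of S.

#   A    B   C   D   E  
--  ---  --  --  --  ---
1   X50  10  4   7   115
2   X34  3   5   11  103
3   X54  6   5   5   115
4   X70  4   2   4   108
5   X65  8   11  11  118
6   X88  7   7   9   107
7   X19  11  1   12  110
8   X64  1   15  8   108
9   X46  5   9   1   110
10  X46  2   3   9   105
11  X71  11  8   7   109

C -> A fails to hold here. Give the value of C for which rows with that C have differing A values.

C=4: row 1 → A = X50 ✓
C=5: rows 2, 3 → A takes values {X34, X54} — violation
C=2: row 4 → A = X70 ✓
C=11: row 5 → A = X65 ✓
C=7: row 6 → A = X88 ✓
C=1: row 7 → A = X19 ✓
C=15: row 8 → A = X64 ✓
C=9: row 9 → A = X46 ✓
C=3: row 10 → A = X46 ✓
C=8: row 11 → A = X71 ✓
The only C value with inconsistent A is C=5.

5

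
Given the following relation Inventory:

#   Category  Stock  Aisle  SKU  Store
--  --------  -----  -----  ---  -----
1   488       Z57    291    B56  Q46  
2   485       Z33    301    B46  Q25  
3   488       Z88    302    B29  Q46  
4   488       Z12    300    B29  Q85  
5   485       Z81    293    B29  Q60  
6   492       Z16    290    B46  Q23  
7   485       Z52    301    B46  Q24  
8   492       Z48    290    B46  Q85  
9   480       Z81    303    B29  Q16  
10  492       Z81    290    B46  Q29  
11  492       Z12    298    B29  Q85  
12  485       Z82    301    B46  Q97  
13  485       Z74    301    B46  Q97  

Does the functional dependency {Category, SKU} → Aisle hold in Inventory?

(Category=488, SKU=B56): row 1 → Aisle = 291 ✓
(Category=485, SKU=B46): rows 2, 7, 12, 13 → Aisle = 301, 301, 301, 301 ✓
(Category=488, SKU=B29): rows 3, 4 → Aisle takes values {302, 300} — violation
(Category=485, SKU=B29): row 5 → Aisle = 293 ✓
(Category=492, SKU=B46): rows 6, 8, 10 → Aisle = 290, 290, 290 ✓
(Category=480, SKU=B29): row 9 → Aisle = 303 ✓
(Category=492, SKU=B29): row 11 → Aisle = 298 ✓
Two rows agree on {Category, SKU} but differ on Aisle, so {Category, SKU} → Aisle does not hold.

No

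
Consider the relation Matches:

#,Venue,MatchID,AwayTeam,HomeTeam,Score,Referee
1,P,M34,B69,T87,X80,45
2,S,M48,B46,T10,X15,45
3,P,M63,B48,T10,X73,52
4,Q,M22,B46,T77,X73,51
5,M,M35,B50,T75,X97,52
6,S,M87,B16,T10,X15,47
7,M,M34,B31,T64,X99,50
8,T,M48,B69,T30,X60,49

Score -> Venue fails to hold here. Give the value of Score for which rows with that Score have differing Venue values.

X73

Score=X80: row 1 → Venue = P ✓
Score=X15: rows 2, 6 → Venue = S, S ✓
Score=X73: rows 3, 4 → Venue takes values {P, Q} — violation
Score=X97: row 5 → Venue = M ✓
Score=X99: row 7 → Venue = M ✓
Score=X60: row 8 → Venue = T ✓
The only Score value with inconsistent Venue is Score=X73.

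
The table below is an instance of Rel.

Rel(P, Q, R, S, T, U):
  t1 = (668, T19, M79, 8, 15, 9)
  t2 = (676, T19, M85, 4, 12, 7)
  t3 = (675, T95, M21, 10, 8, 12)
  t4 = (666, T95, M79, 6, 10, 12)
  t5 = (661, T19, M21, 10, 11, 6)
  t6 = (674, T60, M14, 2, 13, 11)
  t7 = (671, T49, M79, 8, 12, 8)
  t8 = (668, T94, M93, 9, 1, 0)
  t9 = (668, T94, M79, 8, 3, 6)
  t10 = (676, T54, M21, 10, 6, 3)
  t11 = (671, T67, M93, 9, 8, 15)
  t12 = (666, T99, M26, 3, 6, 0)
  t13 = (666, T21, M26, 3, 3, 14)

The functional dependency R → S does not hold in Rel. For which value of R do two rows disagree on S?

M79

R=M79: rows 1, 4, 7, 9 → S takes values {8, 6} — violation
R=M85: row 2 → S = 4 ✓
R=M21: rows 3, 5, 10 → S = 10, 10, 10 ✓
R=M14: row 6 → S = 2 ✓
R=M93: rows 8, 11 → S = 9, 9 ✓
R=M26: rows 12, 13 → S = 3, 3 ✓
The only R value with inconsistent S is R=M79.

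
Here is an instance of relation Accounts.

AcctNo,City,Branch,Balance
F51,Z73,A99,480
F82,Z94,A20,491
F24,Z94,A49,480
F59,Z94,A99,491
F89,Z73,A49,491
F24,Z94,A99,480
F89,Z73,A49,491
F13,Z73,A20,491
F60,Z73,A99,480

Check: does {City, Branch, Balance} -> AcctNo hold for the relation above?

(City=Z73, Branch=A99, Balance=480): 2 rows → AcctNo takes values {F51, F60} — violation
(City=Z94, Branch=A20, Balance=491): 1 row → AcctNo = F82 ✓
(City=Z94, Branch=A49, Balance=480): 1 row → AcctNo = F24 ✓
(City=Z94, Branch=A99, Balance=491): 1 row → AcctNo = F59 ✓
(City=Z73, Branch=A49, Balance=491): 2 rows → AcctNo = F89, F89 ✓
(City=Z94, Branch=A99, Balance=480): 1 row → AcctNo = F24 ✓
(City=Z73, Branch=A20, Balance=491): 1 row → AcctNo = F13 ✓
Two rows agree on {City, Branch, Balance} but differ on AcctNo, so {City, Branch, Balance} -> AcctNo does not hold.

No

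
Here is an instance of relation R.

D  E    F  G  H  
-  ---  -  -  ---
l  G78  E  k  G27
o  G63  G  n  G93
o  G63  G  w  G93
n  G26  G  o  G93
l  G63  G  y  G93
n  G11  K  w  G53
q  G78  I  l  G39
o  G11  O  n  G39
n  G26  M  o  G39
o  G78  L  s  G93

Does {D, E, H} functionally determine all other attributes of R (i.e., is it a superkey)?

No

Two distinct rows share (D=o, E=G63, H=G93), so {D, E, H} does not determine every attribute — not a superkey.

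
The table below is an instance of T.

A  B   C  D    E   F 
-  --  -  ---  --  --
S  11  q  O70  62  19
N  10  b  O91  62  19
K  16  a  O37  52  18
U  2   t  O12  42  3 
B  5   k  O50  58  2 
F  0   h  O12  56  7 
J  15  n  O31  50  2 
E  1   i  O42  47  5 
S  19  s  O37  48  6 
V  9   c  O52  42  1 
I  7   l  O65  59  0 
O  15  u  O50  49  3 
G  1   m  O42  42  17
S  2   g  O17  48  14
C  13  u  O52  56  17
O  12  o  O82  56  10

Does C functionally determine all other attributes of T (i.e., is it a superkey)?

Two distinct rows share C=u, so C does not determine every attribute — not a superkey.

No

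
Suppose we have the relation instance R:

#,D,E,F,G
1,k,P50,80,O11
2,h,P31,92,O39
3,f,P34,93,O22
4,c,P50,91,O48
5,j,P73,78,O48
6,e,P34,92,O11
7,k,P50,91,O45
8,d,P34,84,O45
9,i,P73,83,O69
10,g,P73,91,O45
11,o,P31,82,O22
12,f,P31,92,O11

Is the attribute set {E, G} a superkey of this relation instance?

All 12 rows have distinct {E, G} values, so {E, G} → (all attributes) holds and {E, G} is a superkey.

Yes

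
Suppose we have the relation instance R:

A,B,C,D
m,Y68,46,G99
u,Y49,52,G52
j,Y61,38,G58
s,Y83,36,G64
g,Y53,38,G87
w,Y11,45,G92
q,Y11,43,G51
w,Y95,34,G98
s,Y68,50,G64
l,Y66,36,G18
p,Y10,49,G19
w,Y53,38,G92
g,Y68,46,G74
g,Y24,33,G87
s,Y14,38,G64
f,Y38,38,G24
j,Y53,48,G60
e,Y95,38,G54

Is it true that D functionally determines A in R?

Yes

D=G99: 1 row → A = m ✓
D=G52: 1 row → A = u ✓
D=G58: 1 row → A = j ✓
D=G64: 3 rows → A = s, s, s ✓
D=G87: 2 rows → A = g, g ✓
D=G92: 2 rows → A = w, w ✓
D=G51: 1 row → A = q ✓
D=G98: 1 row → A = w ✓
D=G18: 1 row → A = l ✓
D=G19: 1 row → A = p ✓
D=G74: 1 row → A = g ✓
D=G24: 1 row → A = f ✓
D=G60: 1 row → A = j ✓
D=G54: 1 row → A = e ✓
Every D value is associated with a single A value, so D → A holds.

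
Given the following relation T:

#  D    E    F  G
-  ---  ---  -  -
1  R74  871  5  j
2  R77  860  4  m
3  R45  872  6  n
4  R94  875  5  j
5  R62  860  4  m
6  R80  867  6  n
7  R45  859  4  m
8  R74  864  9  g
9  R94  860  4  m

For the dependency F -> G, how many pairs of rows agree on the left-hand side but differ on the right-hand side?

F=5: all 2 rows agree on G — 0 pairs.
F=4: all 4 rows agree on G — 0 pairs.
F=6: all 2 rows agree on G — 0 pairs.

0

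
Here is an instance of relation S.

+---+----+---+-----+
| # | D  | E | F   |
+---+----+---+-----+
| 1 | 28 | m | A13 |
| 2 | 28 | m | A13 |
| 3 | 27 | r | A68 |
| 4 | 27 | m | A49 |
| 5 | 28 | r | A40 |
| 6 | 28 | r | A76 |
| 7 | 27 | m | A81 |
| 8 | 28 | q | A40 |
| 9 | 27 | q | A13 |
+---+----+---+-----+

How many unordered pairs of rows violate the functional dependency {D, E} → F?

(D=28, E=m): all 2 rows agree on F — 0 pairs.
(D=27, E=m): violating pairs (4,7) — 1 pair.
(D=28, E=r): violating pairs (5,6) — 1 pair.

2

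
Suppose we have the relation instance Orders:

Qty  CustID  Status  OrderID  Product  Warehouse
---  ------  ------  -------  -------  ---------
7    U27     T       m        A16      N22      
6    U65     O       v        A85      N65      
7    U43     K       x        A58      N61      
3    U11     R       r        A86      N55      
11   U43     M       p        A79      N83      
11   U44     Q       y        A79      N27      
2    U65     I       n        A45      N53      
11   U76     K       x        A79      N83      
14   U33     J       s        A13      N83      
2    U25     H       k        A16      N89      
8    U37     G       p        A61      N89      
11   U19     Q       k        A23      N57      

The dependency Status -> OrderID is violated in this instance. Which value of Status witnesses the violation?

Q

Status=T: 1 row → OrderID = m ✓
Status=O: 1 row → OrderID = v ✓
Status=K: 2 rows → OrderID = x, x ✓
Status=R: 1 row → OrderID = r ✓
Status=M: 1 row → OrderID = p ✓
Status=Q: 2 rows → OrderID takes values {y, k} — violation
Status=I: 1 row → OrderID = n ✓
Status=J: 1 row → OrderID = s ✓
Status=H: 1 row → OrderID = k ✓
Status=G: 1 row → OrderID = p ✓
The only Status value with inconsistent OrderID is Status=Q.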